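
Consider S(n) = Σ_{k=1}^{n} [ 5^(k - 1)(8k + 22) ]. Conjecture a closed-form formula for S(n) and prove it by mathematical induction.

We claim S(n) = 5^n(2n + 5) - 5 for all n ≥ 1.
For the base case n = 1: S(1) = 30, and the closed form gives 30. They agree.
For the inductive step, assume it holds for an arbitrary k ≥ 1, so S(k) = 5^k(2k + 5) - 5.
Then S(k+1) = S(k) + (5^k(8k + 30)) = (5^k(2k + 5) - 5) + (5^k(8k + 30)).
Simplifying, S(k+1) = 10·5^k·k + 35·5^k - 5 = 5^(k+1)(2(k+1) + 5) - 5,
which is the closed form with n = k+1.
By the principle of mathematical induction, the result holds for all n ≥ 1.

S(n) = 5^n(2n + 5) - 5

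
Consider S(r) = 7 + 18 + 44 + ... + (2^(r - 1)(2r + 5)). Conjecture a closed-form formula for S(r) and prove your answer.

We claim S(r) = 2^r(2r + 3) - 3 for all r ≥ 1.
When r = 1: S(1) = 7, and the closed form gives 7. They agree.
Suppose the result is true for r = i, so S(i) = 2^i(2i + 3) - 3.
Then S(i+1) = S(i) + (2^i(2i + 7)) = (2^i(2i + 3) - 3) + (2^i(2i + 7)).
Simplifying, S(i+1) = 4·2^i·i + 10·2^i - 3 = 2^(i+1)(2(i+1) + 3) - 3,
which is the closed form with r = i+1.
Hence, by induction on r, the claim holds for every r ≥ 1.

S(r) = 2^r(2r + 3) - 3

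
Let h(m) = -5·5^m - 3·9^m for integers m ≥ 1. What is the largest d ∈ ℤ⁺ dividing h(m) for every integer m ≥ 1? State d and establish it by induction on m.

d = 4

Computing the first values: h(1) = -52 and h(2) = -368; gcd(-52, -368) = 4, so d ≤ 4.
We prove 4 | -5·5^m - 3·9^m for all m ≥ 1 by induction on m.
Base step (m = 1): h(1) = -52 = 4·(-13), so 4 | h(1).
For the inductive step, assume it holds for an arbitrary r ≥ 1, i.e. 4 | h(r). Then
h(r+1) − 9·h(r) = (-5·5^(r+1) - 3·9^(r+1)) − 9·(-5·5^r - 3·9^r) = (-5)·5^r·(5 − 9) = (20)·5^r. Since 4 | h(r) by the inductive hypothesis, 4 | 9·h(r); and 4 | 20 since 20 = 4·5. Therefore 4 | h(r+1).
This completes the induction.
Therefore the largest such d is 4.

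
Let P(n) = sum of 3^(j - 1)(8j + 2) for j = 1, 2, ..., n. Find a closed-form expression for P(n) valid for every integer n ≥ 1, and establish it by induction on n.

We claim P(n) = 3^n(4n - 1) + 1 for all n ≥ 1.
When n = 1: P(1) = 10, and the closed form gives 10. They agree.
Inductive step: suppose the statement holds for some j ≥ 1, so P(j) = 3^j(4j - 1) + 1.
Then P(j+1) = P(j) + (3^j(8j + 10)) = (3^j(4j - 1) + 1) + (3^j(8j + 10)).
Simplifying, P(j+1) = 12·3^j·j + 9·3^j + 1 = 3^(j+1)(4(j+1) - 1) + 1,
which is the closed form with n = j+1.
Hence, by induction on n, the claim holds for every n ≥ 1.

P(n) = 3^n(4n - 1) + 1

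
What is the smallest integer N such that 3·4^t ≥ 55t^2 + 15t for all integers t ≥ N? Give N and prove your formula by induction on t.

N = 5

At t = 4: 768 < 940, so the inequality fails and N ≥ 5. We prove 3·4^t ≥ 55t^2 + 15t for all t ≥ 5.
Base case (t = 5): 3·4^t = 3072 and 55t^2 + 15t = 1450, so 3072 ≥ 1450.
Inductive step: suppose the statement holds for some k ≥ 5, so 3·4^k ≥ 55k^2 + 15k.
Then 3·4^(k + 1) = 4·(3·4^k) ≥ 4·(55k^2 + 15k).
Also, for k ≥ 5 we have 4·(55k^2 + 15k) ≥ 55(k+1)^2 + 15(k+1), since 4·(55k^2 + 15k) − (55(k+1)^2 + 15(k+1)) = 165k^2 - 65k - 70, which is nonnegative for all k ≥ 5.
Combining, 3·4^(k + 1) ≥ 55(k+1)^2 + 15(k+1).
By the principle of mathematical induction, the result holds for all t ≥ 5.
Hence the smallest such N is 5.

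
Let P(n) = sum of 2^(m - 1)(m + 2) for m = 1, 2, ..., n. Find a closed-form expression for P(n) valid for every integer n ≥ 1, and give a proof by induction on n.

We claim P(n) = 2^n(n + 1) - 1 for all n ≥ 1.
Base step (n = 1): P(1) = 3, and the closed form gives 3. They agree.
Suppose the result is true for n = m, so P(m) = 2^m(m + 1) - 1.
Then P(m+1) = P(m) + (2^m(m + 3)) = (2^m(m + 1) - 1) + (2^m(m + 3)).
Simplifying, P(m+1) = 2^(m + 1)m + 2^(m + 2) - 1 = 2^(m+1)((m+1) + 1) - 1,
which is the closed form with n = m+1.
Hence, by induction on n, the claim holds for every n ≥ 1.

P(n) = 2^n(n + 1) - 1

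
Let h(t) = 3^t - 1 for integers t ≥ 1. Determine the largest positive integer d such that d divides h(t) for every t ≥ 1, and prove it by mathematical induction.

Computing the first values: h(1) = 2 and h(2) = 8; gcd(2, 8) = 2, so d ≤ 2.
We prove 2 | 3^t - 1 for all t ≥ 1 by induction on t.
For the base case t = 1: h(1) = 2 = 2·(1), so 2 | h(1).
Inductive step: assume the claim holds for t = k, i.e. 2 | h(k). Then
3^{k+1} − 1^{k+1} = 3·3^k − 1·1^k = 3·(3^k − 1^k) + (2)·1^k. The first term is divisible by 2 by the inductive hypothesis, and the second term (2)·1^k is divisible by 2 since 2 | 2. Hence 2 | h(k+1).
By induction, the statement is established for all t ≥ 1.
Therefore the largest such d is 2.

d = 2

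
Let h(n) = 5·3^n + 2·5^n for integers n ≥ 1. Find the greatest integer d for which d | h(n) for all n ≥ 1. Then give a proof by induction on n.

Computing the first values: h(1) = 25 and h(2) = 95; gcd(25, 95) = 5, so d ≤ 5.
We prove 5 | 5·3^n + 2·5^n for all n ≥ 1 by induction on n.
Base step (n = 1): h(1) = 25 = 5·(5), so 5 | h(1).
Inductive step: suppose the statement holds for some r ≥ 1, i.e. 5 | h(r). Then
h(r+1) − 5·h(r) = (5·3^(r+1) + 2·5^(r+1)) − 5·(5·3^r + 2·5^r) = (5)·3^r·(3 − 5) = (-10)·3^r. Since 5 | h(r) by the inductive hypothesis, 5 | 5·h(r); and 5 | -10 since -10 = 5·-2. Therefore 5 | h(r+1).
By induction, the statement is established for all n ≥ 1.
Therefore the largest such d is 5.

d = 5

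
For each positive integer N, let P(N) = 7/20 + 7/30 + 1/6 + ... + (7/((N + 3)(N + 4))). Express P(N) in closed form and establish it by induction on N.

We claim P(N) = 7N/(4(N + 4)) for all N ≥ 1.
Base case (N = 1): P(1) = 7/20, and the closed form gives 7/20. They agree.
Inductive step: assume the claim holds for N = j, so P(j) = 7j/(4(j + 4)).
Then P(j+1) = P(j) + (7/((j + 4)(j + 5))) = (7j/(4(j + 4))) + (7/((j + 4)(j + 5))).
Simplifying, P(j+1) = 7(j + 1)/(4(j + 5)) = 7(j+1)/(4((j+1) + 4)),
which is the closed form with N = j+1.
By the principle of mathematical induction, the result holds for all N ≥ 1.

P(N) = 7N/(4(N + 4))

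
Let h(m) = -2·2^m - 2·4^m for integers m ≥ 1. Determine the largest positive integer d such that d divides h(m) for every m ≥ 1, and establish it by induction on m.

Computing the first values: h(1) = -12 and h(2) = -40; gcd(-12, -40) = 4, so d ≤ 4.
We prove 4 | -2·2^m - 2·4^m for all m ≥ 1 by induction on m.
For the base case m = 1: h(1) = -12 = 4·(-3), so 4 | h(1).
Inductive step: suppose the statement holds for some p ≥ 1, i.e. 4 | h(p). Then
h(p+1) − 4·h(p) = (-2·2^(p+1) - 2·4^(p+1)) − 4·(-2·2^p - 2·4^p) = (-2)·2^p·(2 − 4) = (4)·2^p. Since 4 | h(p) by the inductive hypothesis, 4 | 4·h(p); and 4 | 4 since 4 = 4·1. Therefore 4 | h(p+1).
By the principle of mathematical induction, the result holds for all m ≥ 1.
Therefore the largest such d is 4.

d = 4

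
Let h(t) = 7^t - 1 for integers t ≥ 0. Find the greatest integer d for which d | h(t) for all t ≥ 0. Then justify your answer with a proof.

d = 6

Computing the first values: h(0) = 0 and h(1) = 6; gcd(0, 6) = 6, so d ≤ 6.
We prove 6 | 7^t - 1 for all t ≥ 0 by induction on t.
When t = 0: h(0) = 0 = 6·(0), so 6 | h(0).
Inductive step: suppose the statement holds for some p ≥ 0, i.e. 6 | h(p). Then
h(p+1) = 7^(p+1) - 1 = 7·(7^p - 1) + 6 = 7·h(p) + 6. The first term is divisible by 6 by the inductive hypothesis, and 6 is divisible by 6. Hence 6 | h(p+1).
By induction, the statement is established for all t ≥ 0.
Therefore the largest such d is 6.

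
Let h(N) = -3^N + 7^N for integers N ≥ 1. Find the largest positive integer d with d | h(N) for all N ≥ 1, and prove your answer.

Computing the first values: h(1) = 4 and h(2) = 40; gcd(4, 40) = 4, so d ≤ 4.
We prove 4 | -3^N + 7^N for all N ≥ 1 by induction on N.
For the base case N = 1: h(1) = 4 = 4·(1), so 4 | h(1).
For the inductive step, assume it holds for an arbitrary p ≥ 1, i.e. 4 | h(p). Then
7^{p+1} − 3^{p+1} = 7·7^p − 3·3^p = 7·(7^p − 3^p) + (4)·3^p. The first term is divisible by 4 by the inductive hypothesis, and the second term (4)·3^p is divisible by 4 since 4 | 4. Hence 4 | h(p+1).
Hence, by induction on N, the claim holds for every N ≥ 1.
Therefore the largest such d is 4.

d = 4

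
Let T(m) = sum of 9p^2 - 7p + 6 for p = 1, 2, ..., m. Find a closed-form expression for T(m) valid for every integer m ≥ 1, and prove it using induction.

T(m) = m(3m^2 + m + 4)

We claim T(m) = m(3m^2 + m + 4) for all m ≥ 1.
When m = 1: T(1) = 8, and the closed form gives 8. They agree.
Inductive step: suppose the statement holds for some p ≥ 1, so T(p) = p(3p^2 + p + 4).
Then T(p+1) = T(p) + (9p^2 + 11p + 8) = (p(3p^2 + p + 4)) + (9p^2 + 11p + 8).
Simplifying, T(p+1) = (p + 1)(3p^2 + 7p + 8) = (p+1)(3(p+1)^2 + (p+1) + 4),
which is the closed form with m = p+1.
By induction, the statement is established for all m ≥ 1.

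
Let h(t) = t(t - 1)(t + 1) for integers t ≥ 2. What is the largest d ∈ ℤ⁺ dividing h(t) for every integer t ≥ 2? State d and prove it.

Computing the first values: h(2) = 6 and h(3) = 24; gcd(6, 24) = 6, so d ≤ 6.
We prove 6 | t(t - 1)(t + 1) for all t ≥ 2 by induction on t.
When t = 2: h(2) = 6 = 6·(1), so 6 | h(2).
For the inductive step, assume it holds for an arbitrary i ≥ 2, i.e. 6 | h(i). Then
h(i+1) − h(i) = i·(i+1)·(i+2) − (i-1)·i·(i+1) = i·(i+1)·[(i+2) − (i-1)] = 3·i·(i+1). The product of 2 consecutive integers is divisible by (2)! = 2, so h(i+1) − h(i) is divisible by 3·2 = 6. By the inductive hypothesis 6 | h(i), hence 6 | h(i+1).
This completes the induction.
Therefore the largest such d is 6.

d = 6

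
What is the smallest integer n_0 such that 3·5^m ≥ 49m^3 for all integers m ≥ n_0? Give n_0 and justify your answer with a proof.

n_0 = 5

At m = 4: 1875 < 3136, so the inequality fails and n_0 ≥ 5. We prove 3·5^m ≥ 49m^3 for all m ≥ 5.
Base step (m = 5): 3·5^m = 9375 and 49m^3 = 6125, so 9375 ≥ 6125.
Suppose the result is true for m = j, so 3·5^j ≥ 49j^3.
Then 3·5^(j + 1) = 5·(3·5^j) ≥ 5·(49j^3).
Also, for j ≥ 5 we have 5·(49j^3) ≥ 49(j+1)^3, since 5 ≥ (1 + 1/j)^3 for all j ≥ 5.
Combining, 3·5^(j + 1) ≥ 49(j+1)^3.
By the principle of mathematical induction, the result holds for all m ≥ 5.
Hence the smallest such n_0 is 5.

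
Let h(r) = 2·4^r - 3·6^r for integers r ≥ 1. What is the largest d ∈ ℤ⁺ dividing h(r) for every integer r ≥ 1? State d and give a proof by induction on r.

Computing the first values: h(1) = -10 and h(2) = -76; gcd(-10, -76) = 2, so d ≤ 2.
We prove 2 | 2·4^r - 3·6^r for all r ≥ 1 by induction on r.
For the base case r = 1: h(1) = -10 = 2·(-5), so 2 | h(1).
Inductive step: suppose the statement holds for some p ≥ 1, i.e. 2 | h(p). Then
h(p+1) − 6·h(p) = (2·4^(p+1) - 3·6^(p+1)) − 6·(2·4^p - 3·6^p) = (2)·4^p·(4 − 6) = (-4)·4^p. Since 2 | h(p) by the inductive hypothesis, 2 | 6·h(p); and 2 | -4 since -4 = 2·-2. Therefore 2 | h(p+1).
By the principle of mathematical induction, the result holds for all r ≥ 1.
Therefore the largest such d is 2.

d = 2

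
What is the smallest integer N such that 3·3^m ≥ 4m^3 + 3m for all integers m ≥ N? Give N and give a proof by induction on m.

At m = 4: 243 < 268, so the inequality fails and N ≥ 5. We prove 3·3^m ≥ 4m^3 + 3m for all m ≥ 5.
For the base case m = 5: 3·3^m = 729 and 4m^3 + 3m = 515, so 729 ≥ 515.
Inductive step: suppose the statement holds for some r ≥ 5, so 3·3^r ≥ 4r^3 + 3r.
Then 3·3^(r + 1) = 3·(3·3^r) ≥ 3·(4r^3 + 3r).
Also, for r ≥ 5 we have 3·(4r^3 + 3r) ≥ 4(r+1)^3 + 3(r+1), since 3·(4r^3 + 3r) − (4(r+1)^3 + 3(r+1)) = 8r^3 - 12r^2 - 6r - 7, which is nonnegative for all r ≥ 5.
Combining, 3·3^(r + 1) ≥ 4(r+1)^3 + 3(r+1).
By the principle of mathematical induction, the result holds for all m ≥ 5.
Hence the smallest such N is 5.

N = 5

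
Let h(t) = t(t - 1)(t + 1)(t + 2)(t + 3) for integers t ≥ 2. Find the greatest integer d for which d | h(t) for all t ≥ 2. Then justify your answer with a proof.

Computing the first values: h(2) = 120 and h(3) = 720; gcd(120, 720) = 120, so d ≤ 120.
We prove 120 | t(t - 1)(t + 1)(t + 2)(t + 3) for all t ≥ 2 by induction on t.
When t = 2: h(2) = 120 = 120·(1), so 120 | h(2).
Suppose the result is true for t = k, i.e. 120 | h(k). Then
h(k+1) − h(k) = k·(k+1)·(k+2)·(k+3)·(k+4) − (k-1)·k·(k+1)·(k+2)·(k+3) = k·(k+1)·(k+2)·(k+3)·[(k+4) − (k-1)] = 5·k·(k+1)·(k+2)·(k+3). The product of 4 consecutive integers is divisible by (4)! = 24, so h(k+1) − h(k) is divisible by 5·24 = 120. By the inductive hypothesis 120 | h(k), hence 120 | h(k+1).
By the principle of mathematical induction, the result holds for all t ≥ 2.
Therefore the largest such d is 120.

d = 120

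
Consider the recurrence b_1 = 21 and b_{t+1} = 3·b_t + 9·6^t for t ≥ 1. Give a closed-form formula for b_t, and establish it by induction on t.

Computing the first terms: b_1 = 21, b_2 = 117, b_3 = 675. This suggests b_t = 3^t + 3·6^t.
Base case (t = 1): the formula gives 21 = 21 = b_1.
Inductive step: suppose the statement holds for some i ≥ 1, so b_i = 3^i + 3·6^i.
Then b_{i+1} = 3·b_i + 9·6^i = 3·(3^i + 3·6^i) + 9·6^i = 3^(i + 1) + 3·6^(i + 1),
which is the claimed formula at t = i+1.
Hence, by induction on t, the claim holds for every t ≥ 1.

b_t = 3^t + 3·6^t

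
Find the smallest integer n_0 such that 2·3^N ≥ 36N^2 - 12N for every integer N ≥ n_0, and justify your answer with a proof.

n_0 = 6

At N = 5: 486 < 840, so the inequality fails and n_0 ≥ 6. We prove 2·3^N ≥ 36N^2 - 12N for all N ≥ 6.
When N = 6: 2·3^N = 1458 and 36N^2 - 12N = 1224, so 1458 ≥ 1224.
Inductive step: suppose the statement holds for some m ≥ 6, so 2·3^m ≥ 36m^2 - 12m.
Then 2·3^(m + 1) = 3·(2·3^m) ≥ 3·(36m^2 - 12m).
Also, for m ≥ 6 we have 3·(36m^2 - 12m) ≥ 36(m+1)^2 - 12(m+1), since 3·(36m^2 - 12m) − (36(m+1)^2 - 12(m+1)) = 72m^2 - 96m - 24, which is nonnegative for all m ≥ 6.
Combining, 2·3^(m + 1) ≥ 36(m+1)^2 - 12(m+1).
By induction, the statement is established for all N ≥ 6.
Hence the smallest such n_0 is 6.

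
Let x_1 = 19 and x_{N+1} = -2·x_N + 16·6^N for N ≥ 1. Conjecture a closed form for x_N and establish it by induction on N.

x_N = 7(-2)^(N - 1) + 2·6^N

Computing the first terms: x_1 = 19, x_2 = 58, x_3 = 460. This suggests x_N = 7(-2)^(N - 1) + 2·6^N.
For the base case N = 1: the formula gives 19 = 19 = x_1.
Inductive step: assume the claim holds for N = j, so x_j = 7(-2)^(j - 1) + 2·6^j.
Then x_{j+1} = -2·x_j + 16·6^j = -2·(7(-2)^(j - 1) + 2·6^j) + 16·6^j = 7(-2)^j + 2·6^(j + 1) = 7(-2)^((j+1) - 1) + 2·6^(j+1),
which is the claimed formula at N = j+1.
This completes the induction.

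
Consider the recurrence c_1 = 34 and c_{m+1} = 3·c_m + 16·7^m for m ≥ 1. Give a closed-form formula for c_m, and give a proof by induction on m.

c_m = 2·3^m + 4·7^m

Computing the first terms: c_1 = 34, c_2 = 214, c_3 = 1426. This suggests c_m = 2·3^m + 4·7^m.
Base step (m = 1): the formula gives 34 = 34 = c_1.
Suppose the result is true for m = i, so c_i = 2·3^i + 4·7^i.
Then c_{i+1} = 3·c_i + 16·7^i = 3·(2·3^i + 4·7^i) + 16·7^i = 2·3^(i + 1) + 4·7^(i + 1),
which is the claimed formula at m = i+1.
Hence, by induction on m, the claim holds for every m ≥ 1.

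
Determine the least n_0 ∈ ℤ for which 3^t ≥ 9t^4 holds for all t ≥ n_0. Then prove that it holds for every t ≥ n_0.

n_0 = 11

At t = 10: 59049 < 90000, so the inequality fails and n_0 ≥ 11. We prove 3^t ≥ 9t^4 for all t ≥ 11.
Base case (t = 11): 3^t = 177147 and 9t^4 = 131769, so 177147 ≥ 131769.
Inductive step: suppose the statement holds for some j ≥ 11, so 3^j ≥ 9j^4.
Then 3^(j + 1) = 3·(3^j) ≥ 3·(9j^4).
Also, for j ≥ 11 we have 3·(9j^4) ≥ 9(j+1)^4, since 3 ≥ (1 + 1/j)^4 for all j ≥ 11.
Combining, 3^(j + 1) ≥ 9(j+1)^4.
Hence, by induction on t, the claim holds for every t ≥ 11.
Hence the smallest such n_0 is 11.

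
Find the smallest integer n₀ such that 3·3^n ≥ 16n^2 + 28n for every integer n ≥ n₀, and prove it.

n₀ = 5

At n = 4: 243 < 368, so the inequality fails and n₀ ≥ 5. We prove 3·3^n ≥ 16n^2 + 28n for all n ≥ 5.
Base case (n = 5): 3·3^n = 729 and 16n^2 + 28n = 540, so 729 ≥ 540.
Inductive step: suppose the statement holds for some p ≥ 5, so 3·3^p ≥ 16p^2 + 28p.
Then 3·3^(p + 1) = 3·(3·3^p) ≥ 3·(16p^2 + 28p).
Also, for p ≥ 5 we have 3·(16p^2 + 28p) ≥ 16(p+1)^2 + 28(p+1), since 3·(16p^2 + 28p) − (16(p+1)^2 + 28(p+1)) = 32p^2 + 24p - 44, which is nonnegative for all p ≥ 5.
Combining, 3·3^(p + 1) ≥ 16(p+1)^2 + 28(p+1).
Hence, by induction on n, the claim holds for every n ≥ 5.
Hence the smallest such n₀ is 5.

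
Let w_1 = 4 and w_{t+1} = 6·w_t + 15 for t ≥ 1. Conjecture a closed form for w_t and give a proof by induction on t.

Computing the first terms: w_1 = 4, w_2 = 39, w_3 = 249. This suggests w_t = 7·6^(t - 1) - 3.
Base step (t = 1): the formula gives 4 = 4 = w_1.
Inductive step: suppose the statement holds for some r ≥ 1, so w_r = 7·6^(r - 1) - 3.
Then w_{r+1} = 6·w_r + 15 = 6·(7·6^(r - 1) - 3) + 15 = 7·6^r - 3 = 7·6^((r+1) - 1) - 3,
which is the claimed formula at t = r+1.
By induction, the statement is established for all t ≥ 1.

w_t = 7·6^(t - 1) - 3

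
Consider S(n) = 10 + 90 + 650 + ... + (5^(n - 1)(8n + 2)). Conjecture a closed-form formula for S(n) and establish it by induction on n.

We claim S(n) = 2·5^n·n for all n ≥ 1.
Base step (n = 1): S(1) = 10, and the closed form gives 10. They agree.
Inductive step: assume the claim holds for n = r, so S(r) = 2·5^r·r.
Then S(r+1) = S(r) + (5^r(8r + 10)) = (2·5^r·r) + (5^r(8r + 10)).
Simplifying, S(r+1) = 10·5^r(r + 1) = 2·5^(r+1)·(r+1),
which is the closed form with n = r+1.
By the principle of mathematical induction, the result holds for all n ≥ 1.

S(n) = 2·5^n·n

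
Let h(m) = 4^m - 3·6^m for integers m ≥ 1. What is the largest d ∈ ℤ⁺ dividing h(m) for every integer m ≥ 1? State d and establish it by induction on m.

d = 2

Computing the first values: h(1) = -14 and h(2) = -92; gcd(-14, -92) = 2, so d ≤ 2.
We prove 2 | 4^m - 3·6^m for all m ≥ 1 by induction on m.
For the base case m = 1: h(1) = -14 = 2·(-7), so 2 | h(1).
Suppose the result is true for m = i, i.e. 2 | h(i). Then
h(i+1) − 6·h(i) = (4^(i+1) - 3·6^(i+1)) − 6·(4^i - 3·6^i) = (1)·4^i·(4 − 6) = (-2)·4^i. Since 2 | h(i) by the inductive hypothesis, 2 | 6·h(i); and 2 | -2 since -2 = 2·-1. Therefore 2 | h(i+1).
This completes the induction.
Therefore the largest such d is 2.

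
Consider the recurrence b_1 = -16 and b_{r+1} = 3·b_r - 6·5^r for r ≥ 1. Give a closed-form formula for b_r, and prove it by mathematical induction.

Computing the first terms: b_1 = -16, b_2 = -78, b_3 = -384. This suggests b_r = -3^(r - 1) - 3·5^r.
For the base case r = 1: the formula gives -16 = -16 = b_1.
For the inductive step, assume it holds for an arbitrary m ≥ 1, so b_m = -3^(m - 1) - 3·5^m.
Then b_{m+1} = 3·b_m - 6·5^m = 3·(-3^(m - 1) - 3·5^m) - 6·5^m = -3^m - 3·5^(m + 1) = -3^((m+1) - 1) - 3·5^(m+1),
which is the claimed formula at r = m+1.
This completes the induction.

b_r = -3^(r - 1) - 3·5^r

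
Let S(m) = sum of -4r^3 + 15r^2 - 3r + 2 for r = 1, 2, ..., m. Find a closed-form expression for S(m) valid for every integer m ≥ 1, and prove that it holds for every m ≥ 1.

We claim S(m) = -m(m^3 - 3m^2 - 5m - 3) for all m ≥ 1.
For the base case m = 1: S(1) = 10, and the closed form gives 10. They agree.
For the inductive step, assume it holds for an arbitrary r ≥ 1, so S(r) = r(-r^3 + 3r^2 + 5r + 3).
Then S(r+1) = S(r) + (-4r^3 + 3r^2 + 15r + 10) = (r(-r^3 + 3r^2 + 5r + 3)) + (-4r^3 + 3r^2 + 15r + 10).
Simplifying, S(r+1) = -(r + 1)(r^3 - 8r - 10) = -(r+1)((r+1)^3 - 3(r+1)^2 - 5(r+1) - 3),
which is the closed form with m = r+1.
This completes the induction.

S(m) = -m(m^3 - 3m^2 - 5m - 3)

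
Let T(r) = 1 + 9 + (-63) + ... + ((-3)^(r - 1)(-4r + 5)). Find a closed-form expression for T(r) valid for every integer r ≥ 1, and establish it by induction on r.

T(r) = (-3)^r(r - 1) + 1

We claim T(r) = (-3)^r(r - 1) + 1 for all r ≥ 1.
For the base case r = 1: T(1) = 1, and the closed form gives 1. They agree.
Suppose the result is true for r = j, so T(j) = (-3)^j(j - 1) + 1.
Then T(j+1) = T(j) + ((-3)^j(-4j + 1)) = ((-3)^j(j - 1) + 1) + ((-3)^j(-4j + 1)).
Simplifying, T(j+1) = (-3)^(j + 1)j + 1 = (-3)^(j+1)((j+1) - 1) + 1,
which is the closed form with r = j+1.
Hence, by induction on r, the claim holds for every r ≥ 1.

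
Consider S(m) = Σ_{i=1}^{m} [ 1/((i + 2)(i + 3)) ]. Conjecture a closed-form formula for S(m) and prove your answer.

We claim S(m) = m/(3(m + 3)) for all m ≥ 1.
When m = 1: S(1) = 1/12, and the closed form gives 1/12. They agree.
Inductive step: suppose the statement holds for some i ≥ 1, so S(i) = i/(3(i + 3)).
Then S(i+1) = S(i) + (1/((i + 3)(i + 4))) = (i/(3(i + 3))) + (1/((i + 3)(i + 4))).
Simplifying, S(i+1) = (i + 1)/(3(i + 4)) = (i+1)/(3((i+1) + 3)),
which is the closed form with m = i+1.
This completes the induction.

S(m) = m/(3(m + 3))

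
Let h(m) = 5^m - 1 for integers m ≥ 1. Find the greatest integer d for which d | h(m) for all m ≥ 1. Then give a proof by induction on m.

Computing the first values: h(1) = 4 and h(2) = 24; gcd(4, 24) = 4, so d ≤ 4.
We prove 4 | 5^m - 1 for all m ≥ 1 by induction on m.
For the base case m = 1: h(1) = 4 = 4·(1), so 4 | h(1).
For the inductive step, assume it holds for an arbitrary i ≥ 1, i.e. 4 | h(i). Then
5^{i+1} − 1^{i+1} = 5·5^i − 1·1^i = 5·(5^i − 1^i) + (4)·1^i. The first term is divisible by 4 by the inductive hypothesis, and the second term (4)·1^i is divisible by 4 since 4 | 4. Hence 4 | h(i+1).
By the principle of mathematical induction, the result holds for all m ≥ 1.
Therefore the largest such d is 4.

d = 4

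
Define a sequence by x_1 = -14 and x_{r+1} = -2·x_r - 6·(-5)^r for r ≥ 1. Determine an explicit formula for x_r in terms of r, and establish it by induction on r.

Computing the first terms: x_1 = -14, x_2 = 58, x_3 = -266. This suggests x_r = -(-2)^(r + 1) + 2(-5)^r.
Base step (r = 1): the formula gives -14 = -14 = x_1.
Suppose the result is true for r = p, so x_p = -(-2)^(p + 1) + 2(-5)^p.
Then x_{p+1} = -2·x_p - 6·(-5)^p = -2·(-(-2)^(p + 1) + 2(-5)^p) - 6·(-5)^p = -(-2)^(p + 2) + 2(-5)^(p + 1) = -(-2)^((p+1) + 1) + 2(-5)^(p+1),
which is the claimed formula at r = p+1.
Hence, by induction on r, the claim holds for every r ≥ 1.

x_r = -(-2)^(r + 1) + 2(-5)^r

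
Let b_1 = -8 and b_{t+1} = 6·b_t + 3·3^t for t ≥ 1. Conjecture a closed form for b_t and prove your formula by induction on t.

Computing the first terms: b_1 = -8, b_2 = -39, b_3 = -207. This suggests b_t = -3^t - 5·6^(t - 1).
When t = 1: the formula gives -8 = -8 = b_1.
Suppose the result is true for t = r, so b_r = -3^r - 5·6^(r - 1).
Then b_{r+1} = 6·b_r + 3·3^r = 6·(-3^r - 5·6^(r - 1)) + 3·3^r = -3^(r + 1) - 5·6^r = -3^(r+1) - 5·6^((r+1) - 1),
which is the claimed formula at t = r+1.
By the principle of mathematical induction, the result holds for all t ≥ 1.

b_t = -3^t - 5·6^(t - 1)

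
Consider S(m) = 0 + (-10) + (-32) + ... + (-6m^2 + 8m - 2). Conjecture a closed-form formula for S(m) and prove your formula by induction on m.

S(m) = -m(m - 1)(2m + 1)

We claim S(m) = -m(m - 1)(2m + 1) for all m ≥ 1.
When m = 1: S(1) = 0, and the closed form gives 0. They agree.
Suppose the result is true for m = p, so S(p) = p(-2p^2 + p + 1).
Then S(p+1) = S(p) + (2p(-3p - 2)) = (p(-2p^2 + p + 1)) + (2p(-3p - 2)).
Simplifying, S(p+1) = -p(p + 1)(2p + 3) = -(p+1)((p+1) - 1)(2(p+1) + 1),
which is the closed form with m = p+1.
This completes the induction.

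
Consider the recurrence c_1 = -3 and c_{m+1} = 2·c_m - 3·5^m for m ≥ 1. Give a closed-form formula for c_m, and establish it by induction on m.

Computing the first terms: c_1 = -3, c_2 = -21, c_3 = -117. This suggests c_m = 2^m - 5^m.
Base case (m = 1): the formula gives -3 = -3 = c_1.
Inductive step: suppose the statement holds for some k ≥ 1, so c_k = 2^k - 5^k.
Then c_{k+1} = 2·c_k - 3·5^k = 2·(2^k - 5^k) - 3·5^k = 2^(k + 1) - 5^(k + 1),
which is the claimed formula at m = k+1.
By induction, the statement is established for all m ≥ 1.

c_m = 2^m - 5^m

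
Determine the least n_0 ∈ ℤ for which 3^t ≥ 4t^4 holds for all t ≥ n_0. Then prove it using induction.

At t = 9: 19683 < 26244, so the inequality fails and n_0 ≥ 10. We prove 3^t ≥ 4t^4 for all t ≥ 10.
Base case (t = 10): 3^t = 59049 and 4t^4 = 40000, so 59049 ≥ 40000.
Suppose the result is true for t = j, so 3^j ≥ 4j^4.
Then 3^(j + 1) = 3·(3^j) ≥ 3·(4j^4).
Also, for j ≥ 10 we have 3·(4j^4) ≥ 4(j+1)^4, since 3 ≥ (1 + 1/j)^4 for all j ≥ 10.
Combining, 3^(j + 1) ≥ 4(j+1)^4.
By the principle of mathematical induction, the result holds for all t ≥ 10.
Hence the smallest such n_0 is 10.

n_0 = 10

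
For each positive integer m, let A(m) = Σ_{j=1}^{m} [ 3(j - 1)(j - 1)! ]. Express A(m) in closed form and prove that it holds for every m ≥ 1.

We claim A(m) = 3m! - 3 for all m ≥ 1.
Base step (m = 1): A(1) = 0, and the closed form gives 0. They agree.
Inductive step: assume the claim holds for m = j, so A(j) = 3j! - 3.
Then A(j+1) = A(j) + (3j·j!) = (3j! - 3) + (3j·j!).
Simplifying, A(j+1) = 3(j+1)! - 3,
which is the closed form with m = j+1.
Hence, by induction on m, the claim holds for every m ≥ 1.

A(m) = 3m! - 3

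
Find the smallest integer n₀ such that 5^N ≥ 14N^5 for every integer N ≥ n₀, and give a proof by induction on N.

n₀ = 9

At N = 8: 390625 < 458752, so the inequality fails and n₀ ≥ 9. We prove 5^N ≥ 14N^5 for all N ≥ 9.
When N = 9: 5^N = 1953125 and 14N^5 = 826686, so 1953125 ≥ 826686.
Inductive step: assume the claim holds for N = j, so 5^j ≥ 14j^5.
Then 5^(j + 1) = 5·(5^j) ≥ 5·(14j^5).
Also, for j ≥ 9 we have 5·(14j^5) ≥ 14(j+1)^5, since 5 ≥ (1 + 1/j)^5 for all j ≥ 9.
Combining, 5^(j + 1) ≥ 14(j+1)^5.
Hence, by induction on N, the claim holds for every N ≥ 9.
Hence the smallest such n₀ is 9.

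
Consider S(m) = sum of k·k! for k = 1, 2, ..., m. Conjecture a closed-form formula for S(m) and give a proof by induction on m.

S(m) = (m + 1)! - 1

We claim S(m) = (m + 1)! - 1 for all m ≥ 1.
Base case (m = 1): S(1) = 1, and the closed form gives 1. They agree.
Suppose the result is true for m = k, so S(k) = (k + 1)! - 1.
Then S(k+1) = S(k) + ((k + 1)(k + 1)!) = ((k + 1)! - 1) + ((k + 1)(k + 1)!).
Simplifying, S(k+1) = ((k+1) + 1)! - 1,
which is the closed form with m = k+1.
Hence, by induction on m, the claim holds for every m ≥ 1.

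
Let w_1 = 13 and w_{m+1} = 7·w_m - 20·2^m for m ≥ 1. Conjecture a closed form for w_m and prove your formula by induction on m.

Computing the first terms: w_1 = 13, w_2 = 51, w_3 = 277. This suggests w_m = 2^(m + 2) + 5·7^(m - 1).
Base case (m = 1): the formula gives 13 = 13 = w_1.
Inductive step: assume the claim holds for m = r, so w_r = 2^(r + 2) + 5·7^(r - 1).
Then w_{r+1} = 7·w_r - 20·2^r = 7·(2^(r + 2) + 5·7^(r - 1)) - 20·2^r = 2^(r + 3) + 5·7^r = 2^((r+1) + 2) + 5·7^((r+1) - 1),
which is the claimed formula at m = r+1.
This completes the induction.

w_m = 2^(m + 2) + 5·7^(m - 1)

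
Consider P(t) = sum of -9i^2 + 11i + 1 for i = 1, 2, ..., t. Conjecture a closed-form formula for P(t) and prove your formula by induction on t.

We claim P(t) = -t(3t^2 - t - 5) for all t ≥ 1.
Base case (t = 1): P(1) = 3, and the closed form gives 3. They agree.
For the inductive step, assume it holds for an arbitrary i ≥ 1, so P(i) = i(-3i^2 + i + 5).
Then P(i+1) = P(i) + (-9i^2 - 7i + 3) = (i(-3i^2 + i + 5)) + (-9i^2 - 7i + 3).
Simplifying, P(i+1) = -(i + 1)(3i^2 + 5i - 3) = -(i+1)(3(i+1)^2 - (i+1) - 5),
which is the closed form with t = i+1.
Hence, by induction on t, the claim holds for every t ≥ 1.

P(t) = -t(3t^2 - t - 5)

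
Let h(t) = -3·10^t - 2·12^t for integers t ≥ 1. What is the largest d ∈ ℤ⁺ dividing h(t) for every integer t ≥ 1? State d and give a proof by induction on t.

Computing the first values: h(1) = -54 and h(2) = -588; gcd(-54, -588) = 6, so d ≤ 6.
We prove 6 | -3·10^t - 2·12^t for all t ≥ 1 by induction on t.
Base case (t = 1): h(1) = -54 = 6·(-9), so 6 | h(1).
Inductive step: assume the claim holds for t = i, i.e. 6 | h(i). Then
h(i+1) − 12·h(i) = (-3·10^(i+1) - 2·12^(i+1)) − 12·(-3·10^i - 2·12^i) = (-3)·10^i·(10 − 12) = (6)·10^i. Since 6 | h(i) by the inductive hypothesis, 6 | 12·h(i); and 6 | 6 since 6 = 6·1. Therefore 6 | h(i+1).
This completes the induction.
Therefore the largest such d is 6.

d = 6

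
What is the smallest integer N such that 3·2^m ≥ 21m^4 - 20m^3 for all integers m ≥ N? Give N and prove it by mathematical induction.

N = 21

At m = 20: 3145728 < 3200000, so the inequality fails and N ≥ 21. We prove 3·2^m ≥ 21m^4 - 20m^3 for all m ≥ 21.
When m = 21: 3·2^m = 6291456 and 21m^4 - 20m^3 = 3898881, so 6291456 ≥ 3898881.
Suppose the result is true for m = i, so 3·2^i ≥ 21i^4 - 20i^3.
Then 3·2^(i + 1) = 2·(3·2^i) ≥ 2·(21i^4 - 20i^3).
Also, for i ≥ 21 we have 2·(21i^4 - 20i^3) ≥ 21(i+1)^4 - 20(i+1)^3, since 2·(21i^4 - 20i^3) − (21(i+1)^4 - 20(i+1)^3) = 21i^4 - 104i^3 - 66i^2 - 24i - 1, which is nonnegative for all i ≥ 21.
Combining, 3·2^(i + 1) ≥ 21(i+1)^4 - 20(i+1)^3.
By induction, the statement is established for all m ≥ 21.
Hence the smallest such N is 21.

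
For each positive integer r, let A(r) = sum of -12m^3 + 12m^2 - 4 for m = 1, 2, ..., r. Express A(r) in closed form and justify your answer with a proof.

A(r) = -r(3r^3 + 2r^2 - 3r + 2)

We claim A(r) = -r(3r^3 + 2r^2 - 3r + 2) for all r ≥ 1.
When r = 1: A(1) = -4, and the closed form gives -4. They agree.
Suppose the result is true for r = m, so A(m) = m(-3m^3 - 2m^2 + 3m - 2).
Then A(m+1) = A(m) + (-12(m + 1)^3 + 12(m + 1)^2 - 4) = (m(-3m^3 - 2m^2 + 3m - 2)) + (-12(m + 1)^3 + 12(m + 1)^2 - 4).
Simplifying, A(m+1) = -(m + 1)(3m^3 + 11m^2 + 10m + 4) = -(m+1)(3(m+1)^3 + 2(m+1)^2 - 3(m+1) + 2),
which is the closed form with r = m+1.
By induction, the statement is established for all r ≥ 1.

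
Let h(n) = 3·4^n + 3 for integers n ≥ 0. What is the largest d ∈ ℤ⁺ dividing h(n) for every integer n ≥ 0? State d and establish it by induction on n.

Computing the first values: h(0) = 6 and h(1) = 15; gcd(6, 15) = 3, so d ≤ 3.
We prove 3 | 3·4^n + 3 for all n ≥ 0 by induction on n.
When n = 0: h(0) = 6 = 3·(2), so 3 | h(0).
Inductive step: suppose the statement holds for some k ≥ 0, i.e. 3 | h(k). Then
h(k+1) = 3·4^(k+1) + 3 = 4·(3·4^k + 3) - 9 = 4·h(k) - 9. The first term is divisible by 3 by the inductive hypothesis, and -9 is divisible by 3. Hence 3 | h(k+1).
Hence, by induction on n, the claim holds for every n ≥ 0.
Therefore the largest such d is 3.

d = 3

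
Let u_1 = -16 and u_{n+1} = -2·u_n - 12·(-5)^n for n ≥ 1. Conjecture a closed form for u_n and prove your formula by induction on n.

u_n = (-2)^(n + 1) + 4(-5)^n

Computing the first terms: u_1 = -16, u_2 = 92, u_3 = -484. This suggests u_n = (-2)^(n + 1) + 4(-5)^n.
For the base case n = 1: the formula gives -16 = -16 = u_1.
Inductive step: suppose the statement holds for some j ≥ 1, so u_j = (-2)^(j + 1) + 4(-5)^j.
Then u_{j+1} = -2·u_j - 12·(-5)^j = -2·((-2)^(j + 1) + 4(-5)^j) - 12·(-5)^j = (-2)^(j + 2) + 4(-5)^(j + 1) = (-2)^((j+1) + 1) + 4(-5)^(j+1),
which is the claimed formula at n = j+1.
By induction, the statement is established for all n ≥ 1.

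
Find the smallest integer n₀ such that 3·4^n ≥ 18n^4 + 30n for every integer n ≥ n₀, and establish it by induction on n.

n₀ = 7

At n = 6: 12288 < 23508, so the inequality fails and n₀ ≥ 7. We prove 3·4^n ≥ 18n^4 + 30n for all n ≥ 7.
Base case (n = 7): 3·4^n = 49152 and 18n^4 + 30n = 43428, so 49152 ≥ 43428.
Inductive step: assume the claim holds for n = k, so 3·4^k ≥ 18k^4 + 30k.
Then 3·4^(k + 1) = 4·(3·4^k) ≥ 4·(18k^4 + 30k).
Also, for k ≥ 7 we have 4·(18k^4 + 30k) ≥ 18(k+1)^4 + 30(k+1), since 4·(18k^4 + 30k) − (18(k+1)^4 + 30(k+1)) = 54k^4 - 72k^3 - 108k^2 + 18k - 48, which is nonnegative for all k ≥ 7.
Combining, 3·4^(k + 1) ≥ 18(k+1)^4 + 30(k+1).
This completes the induction.
Hence the smallest such n₀ is 7.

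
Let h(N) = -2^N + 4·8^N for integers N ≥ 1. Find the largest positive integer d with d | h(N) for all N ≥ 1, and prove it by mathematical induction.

d = 6

Computing the first values: h(1) = 30 and h(2) = 252; gcd(30, 252) = 6, so d ≤ 6.
We prove 6 | -2^N + 4·8^N for all N ≥ 1 by induction on N.
For the base case N = 1: h(1) = 30 = 6·(5), so 6 | h(1).
For the inductive step, assume it holds for an arbitrary j ≥ 1, i.e. 6 | h(j). Then
h(j+1) − 8·h(j) = (-2^(j+1) + 4·8^(j+1)) − 8·(-2^j + 4·8^j) = (-1)·2^j·(2 − 8) = (6)·2^j. Since 6 | h(j) by the inductive hypothesis, 6 | 8·h(j); and 6 | 6 since 6 = 6·1. Therefore 6 | h(j+1).
By the principle of mathematical induction, the result holds for all N ≥ 1.
Therefore the largest such d is 6.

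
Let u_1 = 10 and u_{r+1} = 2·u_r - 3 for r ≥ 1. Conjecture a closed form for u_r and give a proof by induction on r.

u_r = 7·2^(r - 1) + 3

Computing the first terms: u_1 = 10, u_2 = 17, u_3 = 31. This suggests u_r = 7·2^(r - 1) + 3.
Base step (r = 1): the formula gives 10 = 10 = u_1.
Inductive step: assume the claim holds for r = p, so u_p = 7·2^(p - 1) + 3.
Then u_{p+1} = 2·u_p - 3 = 2·(7·2^(p - 1) + 3) - 3 = 7·2^p + 3 = 7·2^((p+1) - 1) + 3,
which is the claimed formula at r = p+1.
Hence, by induction on r, the claim holds for every r ≥ 1.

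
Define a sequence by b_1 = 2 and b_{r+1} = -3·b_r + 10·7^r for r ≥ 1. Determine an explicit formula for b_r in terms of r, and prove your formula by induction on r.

b_r = -5(-3)^(r - 1) + 7^r

Computing the first terms: b_1 = 2, b_2 = 64, b_3 = 298. This suggests b_r = -5(-3)^(r - 1) + 7^r.
Base case (r = 1): the formula gives 2 = 2 = b_1.
For the inductive step, assume it holds for an arbitrary k ≥ 1, so b_k = -5(-3)^(k - 1) + 7^k.
Then b_{k+1} = -3·b_k + 10·7^k = -3·(-5(-3)^(k - 1) + 7^k) + 10·7^k = -5(-3)^k + 7^(k + 1) = -5(-3)^((k+1) - 1) + 7^(k+1),
which is the claimed formula at r = k+1.
This completes the induction.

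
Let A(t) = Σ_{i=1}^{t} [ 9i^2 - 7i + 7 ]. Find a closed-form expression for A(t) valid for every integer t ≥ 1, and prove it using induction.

We claim A(t) = t(3t^2 + t + 5) for all t ≥ 1.
Base step (t = 1): A(1) = 9, and the closed form gives 9. They agree.
Inductive step: suppose the statement holds for some i ≥ 1, so A(i) = i(3i^2 + i + 5).
Then A(i+1) = A(i) + (-7i + 9(i + 1)^2) = (i(3i^2 + i + 5)) + (-7i + 9(i + 1)^2).
Simplifying, A(i+1) = (i + 1)(3i^2 + 7i + 9) = (i+1)(3(i+1)^2 + (i+1) + 5),
which is the closed form with t = i+1.
By induction, the statement is established for all t ≥ 1.

A(t) = t(3t^2 + t + 5)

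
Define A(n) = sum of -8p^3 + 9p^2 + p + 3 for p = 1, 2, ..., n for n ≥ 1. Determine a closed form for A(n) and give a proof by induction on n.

We claim A(n) = -n(2n^3 + n^2 - 3n - 5) for all n ≥ 1.
For the base case n = 1: A(1) = 5, and the closed form gives 5. They agree.
Inductive step: assume the claim holds for n = p, so A(p) = p(-2p^3 - p^2 + 3p + 5).
Then A(p+1) = A(p) + (-8p^3 - 15p^2 - 5p + 5) = (p(-2p^3 - p^2 + 3p + 5)) + (-8p^3 - 15p^2 - 5p + 5).
Simplifying, A(p+1) = -(p + 1)(2p^3 + 7p^2 + 5p - 5) = -(p+1)(2(p+1)^3 + (p+1)^2 - 3(p+1) - 5),
which is the closed form with n = p+1.
Hence, by induction on n, the claim holds for every n ≥ 1.

A(n) = -n(2n^3 + n^2 - 3n - 5)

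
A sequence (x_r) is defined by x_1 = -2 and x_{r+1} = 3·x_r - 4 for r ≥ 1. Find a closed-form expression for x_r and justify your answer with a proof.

x_r = -4·3^(r - 1) + 2

Computing the first terms: x_1 = -2, x_2 = -10, x_3 = -34. This suggests x_r = -4·3^(r - 1) + 2.
When r = 1: the formula gives -2 = -2 = x_1.
Inductive step: assume the claim holds for r = k, so x_k = -4·3^(k - 1) + 2.
Then x_{k+1} = 3·x_k - 4 = 3·(-4·3^(k - 1) + 2) - 4 = -4·3^k + 2 = -4·3^((k+1) - 1) + 2,
which is the claimed formula at r = k+1.
By the principle of mathematical induction, the result holds for all r ≥ 1.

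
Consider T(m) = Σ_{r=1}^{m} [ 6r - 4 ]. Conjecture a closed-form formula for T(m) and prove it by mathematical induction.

T(m) = m(3m - 1)

We claim T(m) = m(3m - 1) for all m ≥ 1.
Base step (m = 1): T(1) = 2, and the closed form gives 2. They agree.
For the inductive step, assume it holds for an arbitrary r ≥ 1, so T(r) = r(3r - 1).
Then T(r+1) = T(r) + (6r + 2) = (r(3r - 1)) + (6r + 2).
Simplifying, T(r+1) = (r + 1)(3r + 2) = (r+1)(3(r+1) - 1),
which is the closed form with m = r+1.
By the principle of mathematical induction, the result holds for all m ≥ 1.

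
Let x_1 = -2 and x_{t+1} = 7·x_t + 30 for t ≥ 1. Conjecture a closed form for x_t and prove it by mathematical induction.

x_t = 3·7^(t - 1) - 5

Computing the first terms: x_1 = -2, x_2 = 16, x_3 = 142. This suggests x_t = 3·7^(t - 1) - 5.
Base case (t = 1): the formula gives -2 = -2 = x_1.
Inductive step: suppose the statement holds for some j ≥ 1, so x_j = 3·7^(j - 1) - 5.
Then x_{j+1} = 7·x_j + 30 = 7·(3·7^(j - 1) - 5) + 30 = 3·7^j - 5 = 3·7^((j+1) - 1) - 5,
which is the claimed formula at t = j+1.
By induction, the statement is established for all t ≥ 1.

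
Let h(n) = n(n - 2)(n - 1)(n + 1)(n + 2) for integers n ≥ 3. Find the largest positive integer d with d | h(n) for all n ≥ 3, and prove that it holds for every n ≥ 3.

Computing the first values: h(3) = 120 and h(4) = 720; gcd(120, 720) = 120, so d ≤ 120.
We prove 120 | n(n - 2)(n - 1)(n + 1)(n + 2) for all n ≥ 3 by induction on n.
For the base case n = 3: h(3) = 120 = 120·(1), so 120 | h(3).
For the inductive step, assume it holds for an arbitrary k ≥ 3, i.e. 120 | h(k). Then
h(k+1) − h(k) = (k-1)·k·(k+1)·(k+2)·(k+3) − (k-2)·(k-1)·k·(k+1)·(k+2) = (k-1)·k·(k+1)·(k+2)·[(k+3) − (k-2)] = 5·(k-1)·k·(k+1)·(k+2). The product of 4 consecutive integers is divisible by (4)! = 24, so h(k+1) − h(k) is divisible by 5·24 = 120. By the inductive hypothesis 120 | h(k), hence 120 | h(k+1).
Hence, by induction on n, the claim holds for every n ≥ 3.
Therefore the largest such d is 120.

d = 120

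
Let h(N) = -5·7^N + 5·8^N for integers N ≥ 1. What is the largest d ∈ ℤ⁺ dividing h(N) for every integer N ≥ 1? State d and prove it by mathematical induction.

d = 5

Computing the first values: h(1) = 5 and h(2) = 75; gcd(5, 75) = 5, so d ≤ 5.
We prove 5 | -5·7^N + 5·8^N for all N ≥ 1 by induction on N.
Base step (N = 1): h(1) = 5 = 5·(1), so 5 | h(1).
For the inductive step, assume it holds for an arbitrary p ≥ 1, i.e. 5 | h(p). Then
h(p+1) − 8·h(p) = (-5·7^(p+1) + 5·8^(p+1)) − 8·(-5·7^p + 5·8^p) = (-5)·7^p·(7 − 8) = (5)·7^p. Since 5 | h(p) by the inductive hypothesis, 5 | 8·h(p); and 5 | 5 since 5 = 5·1. Therefore 5 | h(p+1).
By the principle of mathematical induction, the result holds for all N ≥ 1.
Therefore the largest such d is 5.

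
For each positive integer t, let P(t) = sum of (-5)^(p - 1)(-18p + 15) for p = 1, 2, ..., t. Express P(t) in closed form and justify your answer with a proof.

We claim P(t) = (-5)^t(3t - 2) + 2 for all t ≥ 1.
For the base case t = 1: P(1) = -3, and the closed form gives -3. They agree.
Inductive step: assume the claim holds for t = p, so P(p) = (-5)^p(3p - 2) + 2.
Then P(p+1) = P(p) + ((-5)^p(-18p - 3)) = ((-5)^p(3p - 2) + 2) + ((-5)^p(-18p - 3)).
Simplifying, P(p+1) = -15(-5)^p·p - 5(-5)^p + 2 = (-5)^(p+1)(3(p+1) - 2) + 2,
which is the closed form with t = p+1.
Hence, by induction on t, the claim holds for every t ≥ 1.

P(t) = (-5)^t(3t - 2) + 2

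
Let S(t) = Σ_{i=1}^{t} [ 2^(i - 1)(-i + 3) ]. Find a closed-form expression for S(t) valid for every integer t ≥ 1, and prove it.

S(t) = 2^t(-t + 4) - 4

We claim S(t) = 2^t(-t + 4) - 4 for all t ≥ 1.
Base step (t = 1): S(1) = 2, and the closed form gives 2. They agree.
Inductive step: assume the claim holds for t = i, so S(i) = 2^i(-i + 4) - 4.
Then S(i+1) = S(i) + (2^i(-i + 2)) = (2^i(-i + 4) - 4) + (2^i(-i + 2)).
Simplifying, S(i+1) = -2·2^i·i + 6·2^i - 4 = 2^(i+1)(-(i+1) + 4) - 4,
which is the closed form with t = i+1.
By induction, the statement is established for all t ≥ 1.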